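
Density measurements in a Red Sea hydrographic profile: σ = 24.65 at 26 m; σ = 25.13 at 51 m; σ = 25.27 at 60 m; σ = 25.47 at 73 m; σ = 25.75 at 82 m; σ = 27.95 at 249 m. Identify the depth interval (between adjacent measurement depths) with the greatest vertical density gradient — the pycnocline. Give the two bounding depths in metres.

Compute the density gradient over each adjacent pair:
  26–51 m: Δρ/Δz = 0.48/25 = 0.019 kg m⁻⁴
  51–60 m: Δρ/Δz = 0.14/9 = 0.016 kg m⁻⁴
  60–73 m: Δρ/Δz = 0.20/13 = 0.015 kg m⁻⁴
  73–82 m: Δρ/Δz = 0.28/9 = 0.031 kg m⁻⁴
  82–249 m: Δρ/Δz = 2.20/167 = 0.013 kg m⁻⁴
The largest gradient is in the 73–82 m interval — the pycnocline.

73–82 m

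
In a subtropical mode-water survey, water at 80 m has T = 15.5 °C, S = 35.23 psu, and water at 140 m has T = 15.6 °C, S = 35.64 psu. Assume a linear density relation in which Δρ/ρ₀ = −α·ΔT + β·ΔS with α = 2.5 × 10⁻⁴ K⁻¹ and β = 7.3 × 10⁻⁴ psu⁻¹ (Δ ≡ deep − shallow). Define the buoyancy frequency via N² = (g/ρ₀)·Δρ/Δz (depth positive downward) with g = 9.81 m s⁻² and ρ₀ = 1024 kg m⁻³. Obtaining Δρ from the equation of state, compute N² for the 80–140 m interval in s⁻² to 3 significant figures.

ΔT = +0.1 K, ΔS = +0.41 psu (deep − shallow).
Δρ/ρ₀ = −αΔT + βΔS = -2.50 × 10⁻⁵ + 2.993 × 10⁻⁴ = 2.743 × 10⁻⁴, so Δρ ≈ 0.2809 kg m⁻³.
N² = (g/ρ₀)·Δρ/Δz = g·(Δρ/ρ₀)/Δz = 9.81 × 2.743 × 10⁻⁴ / 60 = 4.4848 × 10⁻⁵ s⁻² ≈ 4.48 × 10⁻⁵ s⁻².

4.48 × 10⁻⁵ s⁻²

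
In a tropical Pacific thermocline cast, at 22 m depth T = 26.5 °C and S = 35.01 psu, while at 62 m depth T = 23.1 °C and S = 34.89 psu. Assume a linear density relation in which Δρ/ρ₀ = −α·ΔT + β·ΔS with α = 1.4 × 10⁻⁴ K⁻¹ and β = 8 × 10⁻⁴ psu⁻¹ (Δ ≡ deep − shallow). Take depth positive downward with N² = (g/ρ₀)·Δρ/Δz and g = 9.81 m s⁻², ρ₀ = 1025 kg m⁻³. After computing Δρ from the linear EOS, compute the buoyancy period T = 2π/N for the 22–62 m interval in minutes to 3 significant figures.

ΔT = -3.4 K, ΔS = -0.12 psu (deep − shallow).
Δρ/ρ₀ = −αΔT + βΔS = 4.76 × 10⁻⁴ − 9.60 × 10⁻⁵ = 3.80 × 10⁻⁴, so Δρ ≈ 0.3895 kg m⁻³.
N² = (g/ρ₀)·Δρ/Δz = g·(Δρ/ρ₀)/Δz = 9.81 × 3.80 × 10⁻⁴ / 40 = 9.3195 × 10⁻⁵ s⁻².
N = √(9.3195 × 10⁻⁵) = 9.6538 × 10⁻³ rad s⁻¹ → T = 2π/N = 650.85 s = 10.848 min ≈ 10.8 min.

10.8 min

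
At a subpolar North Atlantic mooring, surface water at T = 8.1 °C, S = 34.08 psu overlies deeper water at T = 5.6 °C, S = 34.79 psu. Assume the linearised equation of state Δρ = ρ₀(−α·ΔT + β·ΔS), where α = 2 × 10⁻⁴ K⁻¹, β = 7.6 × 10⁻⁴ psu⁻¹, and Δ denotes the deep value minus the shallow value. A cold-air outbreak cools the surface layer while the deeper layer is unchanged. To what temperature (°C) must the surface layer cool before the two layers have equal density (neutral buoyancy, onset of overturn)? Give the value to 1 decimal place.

2.9 °C

Neutral buoyancy requires Δρ = 0, i.e. −α(T_deep − T_surf′) + β(S_deep − S_surf) = 0.
T_surf′ = T_deep − (β/α)·ΔS = 5.6 − (7.6 × 10⁻⁴/2 × 10⁻⁴)·(+0.71) = 2.902 °C.
Cooling required: 8.1 − (2.902) = 5.198 °C.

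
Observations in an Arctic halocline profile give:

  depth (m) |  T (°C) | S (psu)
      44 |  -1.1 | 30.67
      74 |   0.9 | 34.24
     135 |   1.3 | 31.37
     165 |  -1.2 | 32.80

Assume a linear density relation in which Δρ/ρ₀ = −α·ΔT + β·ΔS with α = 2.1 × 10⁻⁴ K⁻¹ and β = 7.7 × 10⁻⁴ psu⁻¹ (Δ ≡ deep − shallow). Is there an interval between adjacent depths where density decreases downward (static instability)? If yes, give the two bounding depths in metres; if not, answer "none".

Evaluate Δρ/ρ₀ = −αΔT + βΔS across each adjacent pair:
  44–74 m: −αΔT+βΔS = −(2.1 × 10⁻⁴)(+2.0)+(7.7 × 10⁻⁴)(+3.57) = 2.3 × 10⁻³ → stable
  74–135 m: −αΔT+βΔS = −(2.1 × 10⁻⁴)(+0.4)+(7.7 × 10⁻⁴)(-2.87) = -2.3 × 10⁻³ → UNSTABLE
  135–165 m: −αΔT+βΔS = −(2.1 × 10⁻⁴)(-2.5)+(7.7 × 10⁻⁴)(+1.43) = 1.6 × 10⁻³ → stable
The 74–135 m interval has Δρ < 0: lighter water underlies denser water.

74–135 m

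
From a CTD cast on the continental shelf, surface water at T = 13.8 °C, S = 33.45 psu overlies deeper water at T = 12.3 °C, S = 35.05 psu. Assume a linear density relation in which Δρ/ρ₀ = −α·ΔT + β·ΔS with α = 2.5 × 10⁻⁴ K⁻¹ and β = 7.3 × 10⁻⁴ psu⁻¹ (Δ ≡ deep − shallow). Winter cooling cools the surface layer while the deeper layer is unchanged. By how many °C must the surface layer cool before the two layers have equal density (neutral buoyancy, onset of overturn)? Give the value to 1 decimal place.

Neutral buoyancy requires Δρ = 0, i.e. −α(T_deep − T_surf′) + β(S_deep − S_surf) = 0.
T_surf′ = T_deep − (β/α)·ΔS = 12.3 − (7.3 × 10⁻⁴/2.5 × 10⁻⁴)·(+1.60) = 7.628 °C.
Cooling required: 13.8 − (7.628) = 6.172 °C.

6.2 °C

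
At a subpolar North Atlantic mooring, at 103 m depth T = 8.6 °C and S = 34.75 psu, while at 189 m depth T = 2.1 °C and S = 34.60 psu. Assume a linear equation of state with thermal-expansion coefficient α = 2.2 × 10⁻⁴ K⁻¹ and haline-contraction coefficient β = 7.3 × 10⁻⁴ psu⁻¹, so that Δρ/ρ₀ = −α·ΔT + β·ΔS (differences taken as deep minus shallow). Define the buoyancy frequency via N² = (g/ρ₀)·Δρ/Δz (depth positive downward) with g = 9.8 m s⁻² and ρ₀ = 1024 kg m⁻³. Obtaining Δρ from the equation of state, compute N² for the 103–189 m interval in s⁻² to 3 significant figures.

ΔT = -6.5 K, ΔS = -0.15 psu (deep − shallow).
Δρ/ρ₀ = −αΔT + βΔS = 1.43 × 10⁻³ − 1.095 × 10⁻⁴ = 1.3205 × 10⁻³, so Δρ ≈ 1.352 kg m⁻³.
N² = (g/ρ₀)·Δρ/Δz = g·(Δρ/ρ₀)/Δz = 9.8 × 1.3205 × 10⁻³ / 86 = 1.5048 × 10⁻⁴ s⁻² ≈ 1.50 × 10⁻⁴ s⁻².

1.50 × 10⁻⁴ s⁻²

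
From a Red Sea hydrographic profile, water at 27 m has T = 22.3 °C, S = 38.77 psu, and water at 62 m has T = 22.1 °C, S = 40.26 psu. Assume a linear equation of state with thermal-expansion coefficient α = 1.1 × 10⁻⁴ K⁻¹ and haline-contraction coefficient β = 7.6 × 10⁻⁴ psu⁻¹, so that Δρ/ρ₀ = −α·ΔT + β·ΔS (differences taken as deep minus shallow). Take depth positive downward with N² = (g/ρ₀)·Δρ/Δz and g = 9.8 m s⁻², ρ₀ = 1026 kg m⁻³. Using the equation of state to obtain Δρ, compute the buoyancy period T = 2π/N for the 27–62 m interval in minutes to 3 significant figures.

5.82 min

ΔT = -0.2 K, ΔS = +1.49 psu (deep − shallow).
Δρ/ρ₀ = −αΔT + βΔS = 2.20 × 10⁻⁵ + 1.1324 × 10⁻³ = 1.1544 × 10⁻³, so Δρ ≈ 1.184 kg m⁻³.
N² = (g/ρ₀)·Δρ/Δz = g·(Δρ/ρ₀)/Δz = 9.8 × 1.1544 × 10⁻³ / 35 = 3.2323 × 10⁻⁴ s⁻².
N = √(3.2323 × 10⁻⁴) = 0.017979 rad s⁻¹ → T = 2π/N = 349.47 s = 5.8245 min ≈ 5.82 min.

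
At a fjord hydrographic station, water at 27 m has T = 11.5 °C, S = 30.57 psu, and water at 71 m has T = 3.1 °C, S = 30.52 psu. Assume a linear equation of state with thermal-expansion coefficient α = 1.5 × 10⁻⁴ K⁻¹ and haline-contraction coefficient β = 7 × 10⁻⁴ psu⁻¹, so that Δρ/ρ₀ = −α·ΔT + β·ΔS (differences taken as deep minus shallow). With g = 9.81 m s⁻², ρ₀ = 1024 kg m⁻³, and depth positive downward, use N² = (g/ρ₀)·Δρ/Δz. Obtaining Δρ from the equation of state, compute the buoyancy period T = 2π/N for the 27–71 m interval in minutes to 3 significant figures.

6.34 min

ΔT = -8.4 K, ΔS = -0.05 psu (deep − shallow).
Δρ/ρ₀ = −αΔT + βΔS = 1.26 × 10⁻³ − 3.50 × 10⁻⁵ = 1.225 × 10⁻³, so Δρ ≈ 1.254 kg m⁻³.
N² = (g/ρ₀)·Δρ/Δz = g·(Δρ/ρ₀)/Δz = 9.81 × 1.225 × 10⁻³ / 44 = 2.7312 × 10⁻⁴ s⁻².
N = √(2.7312 × 10⁻⁴) = 0.016526 rad s⁻¹ → T = 2π/N = 380.20 s = 6.3367 min ≈ 6.34 min.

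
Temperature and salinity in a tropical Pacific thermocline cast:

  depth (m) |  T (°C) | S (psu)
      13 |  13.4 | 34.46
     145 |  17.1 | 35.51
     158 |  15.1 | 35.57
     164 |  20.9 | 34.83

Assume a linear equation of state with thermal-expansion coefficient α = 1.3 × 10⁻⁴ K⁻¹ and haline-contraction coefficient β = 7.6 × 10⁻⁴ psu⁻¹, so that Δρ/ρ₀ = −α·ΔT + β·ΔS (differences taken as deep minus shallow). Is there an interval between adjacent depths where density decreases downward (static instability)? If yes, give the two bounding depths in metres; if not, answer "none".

158–164 m

Evaluate Δρ/ρ₀ = −αΔT + βΔS across each adjacent pair:
  13–145 m: −αΔT+βΔS = −(1.3 × 10⁻⁴)(+3.7)+(7.6 × 10⁻⁴)(+1.05) = 3.2 × 10⁻⁴ → stable
  145–158 m: −αΔT+βΔS = −(1.3 × 10⁻⁴)(-2.0)+(7.6 × 10⁻⁴)(+0.06) = 3.1 × 10⁻⁴ → stable
  158–164 m: −αΔT+βΔS = −(1.3 × 10⁻⁴)(+5.8)+(7.6 × 10⁻⁴)(-0.74) = -1.3 × 10⁻³ → UNSTABLE
The 158–164 m interval has Δρ < 0: lighter water underlies denser water.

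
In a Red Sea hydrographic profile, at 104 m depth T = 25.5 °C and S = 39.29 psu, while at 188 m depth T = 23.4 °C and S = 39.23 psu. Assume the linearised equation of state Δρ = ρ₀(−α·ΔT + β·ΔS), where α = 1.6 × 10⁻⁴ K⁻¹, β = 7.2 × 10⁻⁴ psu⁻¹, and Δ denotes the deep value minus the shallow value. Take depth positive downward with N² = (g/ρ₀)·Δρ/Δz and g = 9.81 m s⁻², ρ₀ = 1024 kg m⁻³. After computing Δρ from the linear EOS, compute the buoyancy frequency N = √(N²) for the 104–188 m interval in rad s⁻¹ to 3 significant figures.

5.85 × 10⁻³ rad s⁻¹

ΔT = -2.1 K, ΔS = -0.06 psu (deep − shallow).
Δρ/ρ₀ = −αΔT + βΔS = 3.36 × 10⁻⁴ − 4.32 × 10⁻⁵ = 2.928 × 10⁻⁴, so Δρ ≈ 0.2998 kg m⁻³.
N² = (g/ρ₀)·Δρ/Δz = g·(Δρ/ρ₀)/Δz = 9.81 × 2.928 × 10⁻⁴ / 84 = 3.4195 × 10⁻⁵ s⁻².
N = √(3.4195 × 10⁻⁵) = 5.8476 × 10⁻³ rad s⁻¹ ≈ 5.85 × 10⁻³ rad s⁻¹.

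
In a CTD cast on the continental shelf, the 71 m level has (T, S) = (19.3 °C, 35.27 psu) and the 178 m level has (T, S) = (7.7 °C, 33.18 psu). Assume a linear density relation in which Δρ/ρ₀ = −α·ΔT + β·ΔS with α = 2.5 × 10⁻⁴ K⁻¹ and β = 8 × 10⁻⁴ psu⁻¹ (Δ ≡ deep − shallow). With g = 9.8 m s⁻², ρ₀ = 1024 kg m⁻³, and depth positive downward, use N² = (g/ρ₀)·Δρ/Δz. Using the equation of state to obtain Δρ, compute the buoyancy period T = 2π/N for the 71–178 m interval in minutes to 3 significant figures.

9.87 min

ΔT = -11.6 K, ΔS = -2.09 psu (deep − shallow).
Δρ/ρ₀ = −αΔT + βΔS = 2.90 × 10⁻³ − 1.672 × 10⁻³ = 1.228 × 10⁻³, so Δρ ≈ 1.257 kg m⁻³.
N² = (g/ρ₀)·Δρ/Δz = g·(Δρ/ρ₀)/Δz = 9.8 × 1.228 × 10⁻³ / 107 = 1.1247 × 10⁻⁴ s⁻².
N = √(1.1247 × 10⁻⁴) = 0.010605 rad s⁻¹ → T = 2π/N = 592.47 s = 9.8745 min ≈ 9.87 min.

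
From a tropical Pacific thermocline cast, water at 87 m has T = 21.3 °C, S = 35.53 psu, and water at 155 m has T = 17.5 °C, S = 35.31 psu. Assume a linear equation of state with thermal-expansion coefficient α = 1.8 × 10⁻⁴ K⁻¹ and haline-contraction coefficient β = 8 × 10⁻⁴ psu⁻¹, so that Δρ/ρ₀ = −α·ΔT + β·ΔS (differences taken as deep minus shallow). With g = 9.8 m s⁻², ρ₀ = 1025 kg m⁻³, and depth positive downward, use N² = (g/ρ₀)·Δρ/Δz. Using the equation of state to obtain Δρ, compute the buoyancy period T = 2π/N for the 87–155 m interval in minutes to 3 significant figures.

ΔT = -3.8 K, ΔS = -0.22 psu (deep − shallow).
Δρ/ρ₀ = −αΔT + βΔS = 6.84 × 10⁻⁴ − 1.76 × 10⁻⁴ = 5.08 × 10⁻⁴, so Δρ ≈ 0.5207 kg m⁻³.
N² = (g/ρ₀)·Δρ/Δz = g·(Δρ/ρ₀)/Δz = 9.8 × 5.08 × 10⁻⁴ / 68 = 7.3212 × 10⁻⁵ s⁻².
N = √(7.3212 × 10⁻⁵) = 8.5564 × 10⁻³ rad s⁻¹ → T = 2π/N = 734.33 s = 12.239 min ≈ 12.2 min.

12.2 min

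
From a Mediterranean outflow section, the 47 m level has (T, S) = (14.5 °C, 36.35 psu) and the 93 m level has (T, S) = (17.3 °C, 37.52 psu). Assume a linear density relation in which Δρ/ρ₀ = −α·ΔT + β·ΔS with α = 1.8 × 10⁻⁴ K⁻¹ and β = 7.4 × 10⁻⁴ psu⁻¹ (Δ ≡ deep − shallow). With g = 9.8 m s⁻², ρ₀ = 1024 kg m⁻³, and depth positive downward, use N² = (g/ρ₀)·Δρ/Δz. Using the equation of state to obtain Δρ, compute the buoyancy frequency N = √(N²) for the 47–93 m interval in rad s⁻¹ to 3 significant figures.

8.78 × 10⁻³ rad s⁻¹

ΔT = +2.8 K, ΔS = +1.17 psu (deep − shallow).
Δρ/ρ₀ = −αΔT + βΔS = -5.04 × 10⁻⁴ + 8.658 × 10⁻⁴ = 3.618 × 10⁻⁴, so Δρ ≈ 0.3705 kg m⁻³.
N² = (g/ρ₀)·Δρ/Δz = g·(Δρ/ρ₀)/Δz = 9.8 × 3.618 × 10⁻⁴ / 46 = 7.7079 × 10⁻⁵ s⁻².
N = √(7.7079 × 10⁻⁵) = 8.7795 × 10⁻³ rad s⁻¹ ≈ 8.78 × 10⁻³ rad s⁻¹.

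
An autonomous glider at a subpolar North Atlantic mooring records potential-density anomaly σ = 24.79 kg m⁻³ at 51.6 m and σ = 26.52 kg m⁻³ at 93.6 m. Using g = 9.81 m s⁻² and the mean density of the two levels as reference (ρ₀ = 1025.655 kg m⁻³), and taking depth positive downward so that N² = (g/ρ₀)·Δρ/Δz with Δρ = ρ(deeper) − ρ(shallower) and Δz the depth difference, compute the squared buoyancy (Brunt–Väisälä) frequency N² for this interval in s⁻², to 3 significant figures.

3.94 × 10⁻⁴ s⁻²

Δρ = 1026.52 − 1024.79 = 1.73 kg m⁻³ over Δz = 93.6 − 51.6 = 42 m.
N² = (9.81/1025.655) × (1.73/42) = 3.9397 × 10⁻⁴ s⁻² ≈ 3.94 × 10⁻⁴ s⁻².
N² > 0, so the interval is statically stable.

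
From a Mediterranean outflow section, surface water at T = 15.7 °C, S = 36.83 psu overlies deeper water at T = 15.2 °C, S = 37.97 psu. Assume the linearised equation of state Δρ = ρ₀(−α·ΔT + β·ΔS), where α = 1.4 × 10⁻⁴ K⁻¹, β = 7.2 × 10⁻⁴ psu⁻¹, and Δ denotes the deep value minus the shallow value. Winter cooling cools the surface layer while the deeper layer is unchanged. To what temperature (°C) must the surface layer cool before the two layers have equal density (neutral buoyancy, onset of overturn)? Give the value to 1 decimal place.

Neutral buoyancy requires Δρ = 0, i.e. −α(T_deep − T_surf′) + β(S_deep − S_surf) = 0.
T_surf′ = T_deep − (β/α)·ΔS = 15.2 − (7.2 × 10⁻⁴/1.4 × 10⁻⁴)·(+1.14) = 9.337 °C.
Cooling required: 15.7 − (9.337) = 6.363 °C.

9.3 °C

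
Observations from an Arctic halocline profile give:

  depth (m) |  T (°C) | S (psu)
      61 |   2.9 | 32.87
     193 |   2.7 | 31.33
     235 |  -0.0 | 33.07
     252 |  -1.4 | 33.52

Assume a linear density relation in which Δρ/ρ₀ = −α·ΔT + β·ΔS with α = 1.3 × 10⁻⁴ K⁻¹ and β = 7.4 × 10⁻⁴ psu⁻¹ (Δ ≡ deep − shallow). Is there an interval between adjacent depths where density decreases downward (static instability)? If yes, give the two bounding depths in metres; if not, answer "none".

Evaluate Δρ/ρ₀ = −αΔT + βΔS across each adjacent pair:
  61–193 m: −αΔT+βΔS = −(1.3 × 10⁻⁴)(-0.2)+(7.4 × 10⁻⁴)(-1.54) = -1.1 × 10⁻³ → UNSTABLE
  193–235 m: −αΔT+βΔS = −(1.3 × 10⁻⁴)(-2.7)+(7.4 × 10⁻⁴)(+1.74) = 1.6 × 10⁻³ → stable
  235–252 m: −αΔT+βΔS = −(1.3 × 10⁻⁴)(-1.4)+(7.4 × 10⁻⁴)(+0.45) = 5.2 × 10⁻⁴ → stable
The 61–193 m interval has Δρ < 0: lighter water underlies denser water.

61–193 m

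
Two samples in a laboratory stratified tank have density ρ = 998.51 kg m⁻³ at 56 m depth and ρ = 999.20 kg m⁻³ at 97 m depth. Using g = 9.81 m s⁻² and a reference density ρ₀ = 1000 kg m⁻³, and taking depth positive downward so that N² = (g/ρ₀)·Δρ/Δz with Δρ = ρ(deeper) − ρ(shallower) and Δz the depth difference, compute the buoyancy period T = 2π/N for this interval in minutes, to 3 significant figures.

Δρ = 999.20 − 998.51 = 0.69 kg m⁻³ over Δz = 97 − 56 = 41 m.
N² = (9.81/1000) × (0.69/41) = 1.6510 × 10⁻⁴ s⁻².
N = √(1.6510 × 10⁻⁴) = 0.012849 rad s⁻¹, so T = 2π/N = 489.00 s = 8.1500 min ≈ 8.15 min.

8.15 min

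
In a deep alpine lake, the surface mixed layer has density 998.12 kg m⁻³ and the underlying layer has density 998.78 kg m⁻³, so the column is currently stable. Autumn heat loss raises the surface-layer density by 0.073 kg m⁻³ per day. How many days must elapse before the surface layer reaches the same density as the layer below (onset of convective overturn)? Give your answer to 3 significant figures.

Density deficit of the surface layer: 998.78 − 998.12 = 0.66 kg m⁻³.
Required change = 0.66 / 0.073 = 9.04 days.

9.04 days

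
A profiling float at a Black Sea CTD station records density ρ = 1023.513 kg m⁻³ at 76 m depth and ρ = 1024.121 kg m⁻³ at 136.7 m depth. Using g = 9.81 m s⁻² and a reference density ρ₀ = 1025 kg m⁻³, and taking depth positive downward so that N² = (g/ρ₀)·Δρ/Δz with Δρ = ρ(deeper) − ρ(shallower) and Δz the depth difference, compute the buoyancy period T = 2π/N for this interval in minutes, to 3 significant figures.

Δρ = 1024.121 − 1023.513 = 0.608 kg m⁻³ over Δz = 136.7 − 76 = 60.7 m.
N² = (9.81/1025) × (0.608/60.7) = 9.5865 × 10⁻⁵ s⁻².
N = √(9.5865 × 10⁻⁵) = 9.7911 × 10⁻³ rad s⁻¹, so T = 2π/N = 641.72 s = 10.695 min ≈ 10.7 min.
N² > 0, so the interval is statically stable.

10.7 min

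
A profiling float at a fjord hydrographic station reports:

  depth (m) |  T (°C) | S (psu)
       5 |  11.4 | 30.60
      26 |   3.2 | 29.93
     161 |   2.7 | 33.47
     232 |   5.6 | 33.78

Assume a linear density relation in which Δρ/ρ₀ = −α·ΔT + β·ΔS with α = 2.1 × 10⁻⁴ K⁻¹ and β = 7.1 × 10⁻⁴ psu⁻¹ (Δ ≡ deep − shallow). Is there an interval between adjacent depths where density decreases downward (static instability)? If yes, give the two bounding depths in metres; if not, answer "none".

161–232 m

Evaluate Δρ/ρ₀ = −αΔT + βΔS across each adjacent pair:
  5–26 m: −αΔT+βΔS = −(2.1 × 10⁻⁴)(-8.2)+(7.1 × 10⁻⁴)(-0.67) = 1.2 × 10⁻³ → stable
  26–161 m: −αΔT+βΔS = −(2.1 × 10⁻⁴)(-0.5)+(7.1 × 10⁻⁴)(+3.54) = 2.6 × 10⁻³ → stable
  161–232 m: −αΔT+βΔS = −(2.1 × 10⁻⁴)(+2.9)+(7.1 × 10⁻⁴)(+0.31) = -3.9 × 10⁻⁴ → UNSTABLE
The 161–232 m interval has Δρ < 0: lighter water underlies denser water.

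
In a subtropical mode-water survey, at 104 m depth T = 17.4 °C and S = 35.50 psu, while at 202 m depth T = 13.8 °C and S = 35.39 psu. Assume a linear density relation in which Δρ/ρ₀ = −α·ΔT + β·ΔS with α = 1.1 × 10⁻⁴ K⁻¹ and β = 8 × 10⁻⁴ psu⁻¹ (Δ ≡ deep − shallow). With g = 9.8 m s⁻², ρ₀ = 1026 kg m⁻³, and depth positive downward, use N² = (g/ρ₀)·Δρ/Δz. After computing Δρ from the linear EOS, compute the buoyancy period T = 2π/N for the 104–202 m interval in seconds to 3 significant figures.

ΔT = -3.6 K, ΔS = -0.11 psu (deep − shallow).
Δρ/ρ₀ = −αΔT + βΔS = 3.96 × 10⁻⁴ − 8.80 × 10⁻⁵ = 3.08 × 10⁻⁴, so Δρ ≈ 0.3160 kg m⁻³.
N² = (g/ρ₀)·Δρ/Δz = g·(Δρ/ρ₀)/Δz = 9.8 × 3.08 × 10⁻⁴ / 98 = 3.0800 × 10⁻⁵ s⁻².
N = √(3.0800 × 10⁻⁵) = 5.5498 × 10⁻³ rad s⁻¹ → T = 2π/N = 1.1321 × 10³ s ≈ 1.13 × 10³ s.

1.13 × 10³ s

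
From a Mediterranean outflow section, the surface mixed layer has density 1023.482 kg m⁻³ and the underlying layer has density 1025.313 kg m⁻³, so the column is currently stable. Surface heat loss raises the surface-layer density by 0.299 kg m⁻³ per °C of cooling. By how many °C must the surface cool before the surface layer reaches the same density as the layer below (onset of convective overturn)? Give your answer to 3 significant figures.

Density deficit of the surface layer: 1025.313 − 1023.482 = 1.831 kg m⁻³.
Required change = 1.831 / 0.299 = 6.12 °C.

6.12 °C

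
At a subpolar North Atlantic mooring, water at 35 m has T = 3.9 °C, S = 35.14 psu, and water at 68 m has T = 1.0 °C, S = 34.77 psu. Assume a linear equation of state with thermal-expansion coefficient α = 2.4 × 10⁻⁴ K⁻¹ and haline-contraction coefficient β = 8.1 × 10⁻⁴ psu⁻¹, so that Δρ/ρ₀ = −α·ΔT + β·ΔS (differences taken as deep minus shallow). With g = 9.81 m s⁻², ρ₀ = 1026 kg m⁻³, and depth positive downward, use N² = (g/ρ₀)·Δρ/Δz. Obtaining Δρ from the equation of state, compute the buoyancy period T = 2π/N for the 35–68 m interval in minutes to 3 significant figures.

9.65 min

ΔT = -2.9 K, ΔS = -0.37 psu (deep − shallow).
Δρ/ρ₀ = −αΔT + βΔS = 6.96 × 10⁻⁴ − 2.997 × 10⁻⁴ = 3.963 × 10⁻⁴, so Δρ ≈ 0.4066 kg m⁻³.
N² = (g/ρ₀)·Δρ/Δz = g·(Δρ/ρ₀)/Δz = 9.81 × 3.963 × 10⁻⁴ / 33 = 1.1781 × 10⁻⁴ s⁻².
N = √(1.1781 × 10⁻⁴) = 0.010854 rad s⁻¹ → T = 2π/N = 578.88 s = 9.6480 min ≈ 9.65 min.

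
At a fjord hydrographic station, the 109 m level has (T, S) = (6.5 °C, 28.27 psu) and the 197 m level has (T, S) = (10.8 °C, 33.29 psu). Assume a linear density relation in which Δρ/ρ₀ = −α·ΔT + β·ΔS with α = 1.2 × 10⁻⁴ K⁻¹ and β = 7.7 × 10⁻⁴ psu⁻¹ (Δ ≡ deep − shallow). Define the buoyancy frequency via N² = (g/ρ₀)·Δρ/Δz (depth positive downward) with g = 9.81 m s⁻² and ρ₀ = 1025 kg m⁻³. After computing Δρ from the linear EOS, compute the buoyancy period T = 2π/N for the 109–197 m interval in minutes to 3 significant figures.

5.42 min

ΔT = +4.3 K, ΔS = +5.02 psu (deep − shallow).
Δρ/ρ₀ = −αΔT + βΔS = -5.16 × 10⁻⁴ + 3.8654 × 10⁻³ = 3.3494 × 10⁻³, so Δρ ≈ 3.433 kg m⁻³.
N² = (g/ρ₀)·Δρ/Δz = g·(Δρ/ρ₀)/Δz = 9.81 × 3.3494 × 10⁻³ / 88 = 3.7338 × 10⁻⁴ s⁻².
N = √(3.7338 × 10⁻⁴) = 0.019323 rad s⁻¹ → T = 2π/N = 325.17 s = 5.4195 min ≈ 5.42 min.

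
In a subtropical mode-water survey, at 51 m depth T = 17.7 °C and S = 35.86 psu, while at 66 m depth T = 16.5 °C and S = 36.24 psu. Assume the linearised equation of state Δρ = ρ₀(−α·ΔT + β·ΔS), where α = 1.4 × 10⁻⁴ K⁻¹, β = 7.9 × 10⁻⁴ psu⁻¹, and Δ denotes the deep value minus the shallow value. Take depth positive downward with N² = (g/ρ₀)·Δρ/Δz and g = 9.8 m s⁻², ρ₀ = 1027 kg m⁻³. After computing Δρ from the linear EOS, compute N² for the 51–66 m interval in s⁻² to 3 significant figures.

3.06 × 10⁻⁴ s⁻²

ΔT = -1.2 K, ΔS = +0.38 psu (deep − shallow).
Δρ/ρ₀ = −αΔT + βΔS = 1.68 × 10⁻⁴ + 3.002 × 10⁻⁴ = 4.682 × 10⁻⁴, so Δρ ≈ 0.4808 kg m⁻³.
N² = (g/ρ₀)·Δρ/Δz = g·(Δρ/ρ₀)/Δz = 9.8 × 4.682 × 10⁻⁴ / 15 = 3.0589 × 10⁻⁴ s⁻² ≈ 3.06 × 10⁻⁴ s⁻².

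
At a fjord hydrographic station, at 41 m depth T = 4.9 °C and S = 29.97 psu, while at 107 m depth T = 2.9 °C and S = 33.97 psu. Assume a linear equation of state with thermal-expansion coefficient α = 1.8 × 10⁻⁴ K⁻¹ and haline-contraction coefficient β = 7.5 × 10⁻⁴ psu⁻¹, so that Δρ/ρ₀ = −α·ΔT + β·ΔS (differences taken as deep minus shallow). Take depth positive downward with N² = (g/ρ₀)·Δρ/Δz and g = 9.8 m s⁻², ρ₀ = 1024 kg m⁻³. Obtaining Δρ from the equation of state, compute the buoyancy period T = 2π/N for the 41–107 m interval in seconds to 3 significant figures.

281 s

ΔT = -2.0 K, ΔS = +4.00 psu (deep − shallow).
Δρ/ρ₀ = −αΔT + βΔS = 3.60 × 10⁻⁴ + 3.00 × 10⁻³ = 3.36 × 10⁻³, so Δρ ≈ 3.441 kg m⁻³.
N² = (g/ρ₀)·Δρ/Δz = g·(Δρ/ρ₀)/Δz = 9.8 × 3.36 × 10⁻³ / 66 = 4.9891 × 10⁻⁴ s⁻².
N = √(4.9891 × 10⁻⁴) = 0.022336 rad s⁻¹ → T = 2π/N = 281.30 s ≈ 281 s.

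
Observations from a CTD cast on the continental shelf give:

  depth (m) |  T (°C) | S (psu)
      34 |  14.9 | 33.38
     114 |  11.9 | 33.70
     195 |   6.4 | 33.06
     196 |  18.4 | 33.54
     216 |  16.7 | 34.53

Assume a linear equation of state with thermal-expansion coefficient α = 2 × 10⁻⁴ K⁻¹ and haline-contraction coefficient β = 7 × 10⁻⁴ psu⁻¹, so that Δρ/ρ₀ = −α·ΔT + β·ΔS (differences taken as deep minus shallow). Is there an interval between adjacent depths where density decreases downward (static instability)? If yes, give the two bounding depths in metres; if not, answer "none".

195–196 m

Evaluate Δρ/ρ₀ = −αΔT + βΔS across each adjacent pair:
  34–114 m: −αΔT+βΔS = −(2 × 10⁻⁴)(-3.0)+(7 × 10⁻⁴)(+0.32) = 8.2 × 10⁻⁴ → stable
  114–195 m: −αΔT+βΔS = −(2 × 10⁻⁴)(-5.5)+(7 × 10⁻⁴)(-0.64) = 6.5 × 10⁻⁴ → stable
  195–196 m: −αΔT+βΔS = −(2 × 10⁻⁴)(+12.0)+(7 × 10⁻⁴)(+0.48) = -2.1 × 10⁻³ → UNSTABLE
  196–216 m: −αΔT+βΔS = −(2 × 10⁻⁴)(-1.7)+(7 × 10⁻⁴)(+0.99) = 1.0 × 10⁻³ → stable
The 195–196 m interval has Δρ < 0: lighter water underlies denser water.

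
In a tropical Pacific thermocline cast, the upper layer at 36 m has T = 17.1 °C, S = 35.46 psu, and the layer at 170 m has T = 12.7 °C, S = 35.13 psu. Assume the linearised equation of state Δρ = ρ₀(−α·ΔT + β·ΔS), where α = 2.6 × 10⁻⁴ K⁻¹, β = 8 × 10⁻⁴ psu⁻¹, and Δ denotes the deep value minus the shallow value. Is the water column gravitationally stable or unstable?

stable

ΔT = 12.7 − 17.1 = -4.4 K and ΔS = 35.13 − 35.46 = -0.33 psu (deep − shallow).
−αΔT = 1.144 × 10⁻³; βΔS = -2.64 × 10⁻⁴; sum Δρ/ρ₀ = 8.80 × 10⁻⁴.
Δρ/ρ₀ > 0, so Δρ > 0: deeper water is denser → statically stable.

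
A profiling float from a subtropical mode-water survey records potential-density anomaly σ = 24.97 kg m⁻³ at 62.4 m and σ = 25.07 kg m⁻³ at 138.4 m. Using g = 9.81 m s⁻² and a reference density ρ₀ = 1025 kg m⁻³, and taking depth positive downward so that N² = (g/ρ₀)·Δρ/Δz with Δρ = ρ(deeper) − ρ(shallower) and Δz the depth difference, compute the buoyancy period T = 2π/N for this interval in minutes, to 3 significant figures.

Δρ = 1025.07 − 1024.97 = 0.10 kg m⁻³ over Δz = 138.4 − 62.4 = 76 m.
N² = (9.81/1025) × (0.10/76) = 1.2593 × 10⁻⁵ s⁻².
N = √(1.2593 × 10⁻⁵) = 3.5487 × 10⁻³ rad s⁻¹, so T = 2π/N = 1.7706 × 10³ s = 29.510 min ≈ 29.5 min.

29.5 min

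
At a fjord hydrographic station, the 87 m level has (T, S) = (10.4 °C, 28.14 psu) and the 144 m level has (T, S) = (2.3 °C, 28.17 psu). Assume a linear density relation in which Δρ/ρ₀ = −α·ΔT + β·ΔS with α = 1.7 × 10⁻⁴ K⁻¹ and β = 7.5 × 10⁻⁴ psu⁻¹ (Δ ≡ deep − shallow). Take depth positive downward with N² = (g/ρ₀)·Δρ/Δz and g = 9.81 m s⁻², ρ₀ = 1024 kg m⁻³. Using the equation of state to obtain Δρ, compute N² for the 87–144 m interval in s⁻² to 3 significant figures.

2.41 × 10⁻⁴ s⁻²

ΔT = -8.1 K, ΔS = +0.03 psu (deep − shallow).
Δρ/ρ₀ = −αΔT + βΔS = 1.377 × 10⁻³ + 2.25 × 10⁻⁵ = 1.3995 × 10⁻³, so Δρ ≈ 1.433 kg m⁻³.
N² = (g/ρ₀)·Δρ/Δz = g·(Δρ/ρ₀)/Δz = 9.81 × 1.3995 × 10⁻³ / 57 = 2.4086 × 10⁻⁴ s⁻² ≈ 2.41 × 10⁻⁴ s⁻².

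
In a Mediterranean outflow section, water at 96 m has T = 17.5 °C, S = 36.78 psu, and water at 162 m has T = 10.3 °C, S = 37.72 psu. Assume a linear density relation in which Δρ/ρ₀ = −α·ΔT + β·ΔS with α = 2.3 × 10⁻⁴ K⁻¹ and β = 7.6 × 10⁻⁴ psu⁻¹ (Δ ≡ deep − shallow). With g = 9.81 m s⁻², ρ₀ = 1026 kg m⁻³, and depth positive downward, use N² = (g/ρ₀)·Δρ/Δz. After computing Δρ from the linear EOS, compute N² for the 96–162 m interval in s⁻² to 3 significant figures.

ΔT = -7.2 K, ΔS = +0.94 psu (deep − shallow).
Δρ/ρ₀ = −αΔT + βΔS = 1.656 × 10⁻³ + 7.144 × 10⁻⁴ = 2.3704 × 10⁻³, so Δρ ≈ 2.432 kg m⁻³.
N² = (g/ρ₀)·Δρ/Δz = g·(Δρ/ρ₀)/Δz = 9.81 × 2.3704 × 10⁻³ / 66 = 3.5233 × 10⁻⁴ s⁻² ≈ 3.52 × 10⁻⁴ s⁻².

3.52 × 10⁻⁴ s⁻²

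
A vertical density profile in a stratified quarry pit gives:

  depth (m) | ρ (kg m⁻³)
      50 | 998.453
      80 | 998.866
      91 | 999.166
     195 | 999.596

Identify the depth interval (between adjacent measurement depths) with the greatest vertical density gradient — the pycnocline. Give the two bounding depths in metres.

Compute the density gradient over each adjacent pair:
  50–80 m: Δρ/Δz = 0.413/30 = 0.014 kg m⁻⁴
  80–91 m: Δρ/Δz = 0.300/11 = 0.027 kg m⁻⁴
  91–195 m: Δρ/Δz = 0.430/104 = 4.1 × 10⁻³ kg m⁻⁴
The largest gradient is in the 80–91 m interval — the pycnocline.

80–91 m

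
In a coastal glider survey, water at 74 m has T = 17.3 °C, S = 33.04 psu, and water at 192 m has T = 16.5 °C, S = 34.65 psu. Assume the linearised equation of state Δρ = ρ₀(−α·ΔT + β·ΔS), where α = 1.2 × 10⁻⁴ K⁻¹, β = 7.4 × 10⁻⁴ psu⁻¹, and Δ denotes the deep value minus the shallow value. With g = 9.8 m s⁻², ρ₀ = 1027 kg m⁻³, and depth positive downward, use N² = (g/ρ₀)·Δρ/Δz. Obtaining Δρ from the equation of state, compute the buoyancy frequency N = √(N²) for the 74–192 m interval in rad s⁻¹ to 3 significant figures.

ΔT = -0.8 K, ΔS = +1.61 psu (deep − shallow).
Δρ/ρ₀ = −αΔT + βΔS = 9.60 × 10⁻⁵ + 1.1914 × 10⁻³ = 1.2874 × 10⁻³, so Δρ ≈ 1.322 kg m⁻³.
N² = (g/ρ₀)·Δρ/Δz = g·(Δρ/ρ₀)/Δz = 9.8 × 1.2874 × 10⁻³ / 118 = 1.0692 × 10⁻⁴ s⁻².
N = √(1.0692 × 10⁻⁴) = 0.010340 rad s⁻¹ ≈ 0.0103 rad s⁻¹.

0.0103 rad s⁻¹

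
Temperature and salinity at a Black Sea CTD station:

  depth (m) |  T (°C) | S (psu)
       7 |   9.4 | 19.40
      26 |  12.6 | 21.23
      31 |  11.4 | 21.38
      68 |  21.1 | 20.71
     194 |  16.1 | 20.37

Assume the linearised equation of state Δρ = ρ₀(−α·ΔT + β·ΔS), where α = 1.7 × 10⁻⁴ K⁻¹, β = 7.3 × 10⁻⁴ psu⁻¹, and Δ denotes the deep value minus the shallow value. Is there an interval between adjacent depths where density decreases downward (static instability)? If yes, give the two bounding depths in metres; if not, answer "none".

Evaluate Δρ/ρ₀ = −αΔT + βΔS across each adjacent pair:
  7–26 m: −αΔT+βΔS = −(1.7 × 10⁻⁴)(+3.2)+(7.3 × 10⁻⁴)(+1.83) = 7.9 × 10⁻⁴ → stable
  26–31 m: −αΔT+βΔS = −(1.7 × 10⁻⁴)(-1.2)+(7.3 × 10⁻⁴)(+0.15) = 3.1 × 10⁻⁴ → stable
  31–68 m: −αΔT+βΔS = −(1.7 × 10⁻⁴)(+9.7)+(7.3 × 10⁻⁴)(-0.67) = -2.1 × 10⁻³ → UNSTABLE
  68–194 m: −αΔT+βΔS = −(1.7 × 10⁻⁴)(-5.0)+(7.3 × 10⁻⁴)(-0.34) = 6.0 × 10⁻⁴ → stable
The 31–68 m interval has Δρ < 0: lighter water underlies denser water.

31–68 m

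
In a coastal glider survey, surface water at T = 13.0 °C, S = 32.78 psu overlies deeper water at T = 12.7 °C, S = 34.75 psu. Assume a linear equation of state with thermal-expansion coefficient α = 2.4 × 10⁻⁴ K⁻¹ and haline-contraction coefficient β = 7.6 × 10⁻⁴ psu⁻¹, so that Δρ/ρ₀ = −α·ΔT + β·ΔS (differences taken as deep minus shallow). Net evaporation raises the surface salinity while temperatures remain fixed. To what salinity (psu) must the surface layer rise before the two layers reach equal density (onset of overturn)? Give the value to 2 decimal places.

34.84 psu

Neutral buoyancy requires −α(T_deep − T_surf) + β(S_deep − S_surf′) = 0.
S_surf′ = S_deep − (α/β)·ΔT = 34.75 − (2.4 × 10⁻⁴/7.6 × 10⁻⁴)·(-0.3) = 34.8447 psu.
Increase required: 34.8447 − 32.78 = 2.0647 psu.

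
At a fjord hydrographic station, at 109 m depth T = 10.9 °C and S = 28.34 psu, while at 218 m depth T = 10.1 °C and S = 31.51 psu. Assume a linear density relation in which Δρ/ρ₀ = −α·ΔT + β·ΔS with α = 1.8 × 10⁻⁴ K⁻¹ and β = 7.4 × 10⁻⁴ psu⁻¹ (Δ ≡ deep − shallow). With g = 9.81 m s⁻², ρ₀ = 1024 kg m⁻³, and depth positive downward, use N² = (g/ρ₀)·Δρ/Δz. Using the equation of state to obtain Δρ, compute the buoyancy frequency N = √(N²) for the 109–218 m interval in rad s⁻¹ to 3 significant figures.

0.0150 rad s⁻¹

ΔT = -0.8 K, ΔS = +3.17 psu (deep − shallow).
Δρ/ρ₀ = −αΔT + βΔS = 1.44 × 10⁻⁴ + 2.3458 × 10⁻³ = 2.4898 × 10⁻³, so Δρ ≈ 2.550 kg m⁻³.
N² = (g/ρ₀)·Δρ/Δz = g·(Δρ/ρ₀)/Δz = 9.81 × 2.4898 × 10⁻³ / 109 = 2.2408 × 10⁻⁴ s⁻².
N = √(2.2408 × 10⁻⁴) = 0.014969 rad s⁻¹ ≈ 0.0150 rad s⁻¹.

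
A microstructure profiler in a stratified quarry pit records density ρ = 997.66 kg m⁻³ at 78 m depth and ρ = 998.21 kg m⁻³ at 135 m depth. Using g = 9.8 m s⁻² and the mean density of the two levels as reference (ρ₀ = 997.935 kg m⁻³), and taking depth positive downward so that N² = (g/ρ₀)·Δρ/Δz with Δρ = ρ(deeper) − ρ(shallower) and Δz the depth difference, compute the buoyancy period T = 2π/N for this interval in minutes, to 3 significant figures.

10.8 min

Δρ = 998.21 − 997.66 = 0.55 kg m⁻³ over Δz = 135 − 78 = 57 m.
N² = (9.8/997.935) × (0.55/57) = 9.4757 × 10⁻⁵ s⁻².
N = √(9.4757 × 10⁻⁵) = 9.7343 × 10⁻³ rad s⁻¹, so T = 2π/N = 645.47 s = 10.758 min ≈ 10.8 min.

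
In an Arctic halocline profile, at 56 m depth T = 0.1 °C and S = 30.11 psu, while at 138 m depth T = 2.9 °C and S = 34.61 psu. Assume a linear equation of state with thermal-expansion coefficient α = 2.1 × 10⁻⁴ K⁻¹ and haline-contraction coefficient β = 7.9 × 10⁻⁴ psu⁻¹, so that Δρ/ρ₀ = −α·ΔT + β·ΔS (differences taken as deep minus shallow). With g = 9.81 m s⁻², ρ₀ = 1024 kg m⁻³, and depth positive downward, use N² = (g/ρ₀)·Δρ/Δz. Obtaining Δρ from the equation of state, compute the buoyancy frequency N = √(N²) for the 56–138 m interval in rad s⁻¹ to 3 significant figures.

0.0188 rad s⁻¹

ΔT = +2.8 K, ΔS = +4.50 psu (deep − shallow).
Δρ/ρ₀ = −αΔT + βΔS = -5.88 × 10⁻⁴ + 3.555 × 10⁻³ = 2.967 × 10⁻³, so Δρ ≈ 3.038 kg m⁻³.
N² = (g/ρ₀)·Δρ/Δz = g·(Δρ/ρ₀)/Δz = 9.81 × 2.967 × 10⁻³ / 82 = 3.5495 × 10⁻⁴ s⁻².
N = √(3.5495 × 10⁻⁴) = 0.018840 rad s⁻¹ ≈ 0.0188 rad s⁻¹.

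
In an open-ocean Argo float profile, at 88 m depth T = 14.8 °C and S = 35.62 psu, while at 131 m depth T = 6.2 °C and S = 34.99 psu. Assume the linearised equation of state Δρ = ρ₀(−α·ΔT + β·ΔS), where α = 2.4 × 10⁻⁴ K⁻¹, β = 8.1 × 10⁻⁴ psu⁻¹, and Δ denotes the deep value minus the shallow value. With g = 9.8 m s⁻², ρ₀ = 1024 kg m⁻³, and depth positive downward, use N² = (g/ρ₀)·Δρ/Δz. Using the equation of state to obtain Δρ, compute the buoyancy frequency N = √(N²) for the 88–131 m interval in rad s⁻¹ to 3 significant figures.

0.0188 rad s⁻¹

ΔT = -8.6 K, ΔS = -0.63 psu (deep − shallow).
Δρ/ρ₀ = −αΔT + βΔS = 2.064 × 10⁻³ − 5.103 × 10⁻⁴ = 1.5537 × 10⁻³, so Δρ ≈ 1.591 kg m⁻³.
N² = (g/ρ₀)·Δρ/Δz = g·(Δρ/ρ₀)/Δz = 9.8 × 1.5537 × 10⁻³ / 43 = 3.5410 × 10⁻⁴ s⁻².
N = √(3.5410 × 10⁻⁴) = 0.018818 rad s⁻¹ ≈ 0.0188 rad s⁻¹.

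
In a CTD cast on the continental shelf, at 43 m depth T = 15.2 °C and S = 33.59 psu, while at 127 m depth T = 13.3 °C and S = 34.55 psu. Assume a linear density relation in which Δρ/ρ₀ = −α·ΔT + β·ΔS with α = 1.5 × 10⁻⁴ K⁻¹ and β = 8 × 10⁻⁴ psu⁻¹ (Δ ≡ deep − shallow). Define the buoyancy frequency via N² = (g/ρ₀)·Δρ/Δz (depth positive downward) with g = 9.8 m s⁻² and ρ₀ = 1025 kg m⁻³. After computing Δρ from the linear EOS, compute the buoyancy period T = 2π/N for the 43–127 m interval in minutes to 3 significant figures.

9.45 min

ΔT = -1.9 K, ΔS = +0.96 psu (deep − shallow).
Δρ/ρ₀ = −αΔT + βΔS = 2.85 × 10⁻⁴ + 7.68 × 10⁻⁴ = 1.053 × 10⁻³, so Δρ ≈ 1.079 kg m⁻³.
N² = (g/ρ₀)·Δρ/Δz = g·(Δρ/ρ₀)/Δz = 9.8 × 1.053 × 10⁻³ / 84 = 1.2285 × 10⁻⁴ s⁻².
N = √(1.2285 × 10⁻⁴) = 0.011084 rad s⁻¹ → T = 2π/N = 566.87 s = 9.4478 min ≈ 9.45 min.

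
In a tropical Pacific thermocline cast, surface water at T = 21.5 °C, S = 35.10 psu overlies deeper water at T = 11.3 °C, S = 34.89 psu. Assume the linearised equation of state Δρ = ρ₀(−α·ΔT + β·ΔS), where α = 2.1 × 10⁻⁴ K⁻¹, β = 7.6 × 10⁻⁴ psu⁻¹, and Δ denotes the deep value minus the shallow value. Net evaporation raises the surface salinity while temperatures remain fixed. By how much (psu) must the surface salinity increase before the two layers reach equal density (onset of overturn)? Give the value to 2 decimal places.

Neutral buoyancy requires −α(T_deep − T_surf) + β(S_deep − S_surf′) = 0.
S_surf′ = S_deep − (α/β)·ΔT = 34.89 − (2.1 × 10⁻⁴/7.6 × 10⁻⁴)·(-10.2) = 37.7084 psu.
Increase required: 37.7084 − 35.10 = 2.6084 psu.

2.61 psu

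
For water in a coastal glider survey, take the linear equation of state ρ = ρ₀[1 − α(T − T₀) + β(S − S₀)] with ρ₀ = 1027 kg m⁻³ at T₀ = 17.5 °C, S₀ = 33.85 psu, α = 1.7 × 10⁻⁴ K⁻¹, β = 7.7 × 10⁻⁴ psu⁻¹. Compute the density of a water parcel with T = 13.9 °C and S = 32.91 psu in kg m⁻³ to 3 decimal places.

1026.885 kg m⁻³

T − T₀ = -3.6 K, S − S₀ = -0.94 psu.
Bracket = 1 − α·(-3.6) + β·(-0.94) = 1 + (-1.118 × 10⁻⁴) = 0.9998882.
ρ = 1027 × 0.9998882 = 1026.885 kg m⁻³.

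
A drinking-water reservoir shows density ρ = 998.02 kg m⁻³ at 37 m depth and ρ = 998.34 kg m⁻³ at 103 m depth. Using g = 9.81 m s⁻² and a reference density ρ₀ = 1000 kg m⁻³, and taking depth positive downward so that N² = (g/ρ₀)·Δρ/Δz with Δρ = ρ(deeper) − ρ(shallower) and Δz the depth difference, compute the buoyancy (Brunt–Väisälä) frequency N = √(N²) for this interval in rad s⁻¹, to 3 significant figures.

Δρ = 998.34 − 998.02 = 0.32 kg m⁻³ over Δz = 103 − 37 = 66 m.
N² = (9.81/1000) × (0.32/66) = 4.7564 × 10⁻⁵ s⁻².
N = √(4.7564 × 10⁻⁵) = 6.8967 × 10⁻³ rad s⁻¹ ≈ 6.90 × 10⁻³ rad s⁻¹.

6.90 × 10⁻³ rad s⁻¹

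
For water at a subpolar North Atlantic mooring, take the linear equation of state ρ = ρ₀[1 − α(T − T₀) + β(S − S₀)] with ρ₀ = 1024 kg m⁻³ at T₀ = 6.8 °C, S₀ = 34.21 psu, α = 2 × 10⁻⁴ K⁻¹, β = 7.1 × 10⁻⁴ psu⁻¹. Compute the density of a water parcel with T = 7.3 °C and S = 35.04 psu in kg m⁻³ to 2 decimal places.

1024.50 kg m⁻³

T − T₀ = +0.5 K, S − S₀ = +0.83 psu.
Bracket = 1 − α·(+0.5) + β·(+0.83) = 1 + (4.893 × 10⁻⁴) = 1.0004893.
ρ = 1024 × 1.0004893 = 1024.50 kg m⁻³.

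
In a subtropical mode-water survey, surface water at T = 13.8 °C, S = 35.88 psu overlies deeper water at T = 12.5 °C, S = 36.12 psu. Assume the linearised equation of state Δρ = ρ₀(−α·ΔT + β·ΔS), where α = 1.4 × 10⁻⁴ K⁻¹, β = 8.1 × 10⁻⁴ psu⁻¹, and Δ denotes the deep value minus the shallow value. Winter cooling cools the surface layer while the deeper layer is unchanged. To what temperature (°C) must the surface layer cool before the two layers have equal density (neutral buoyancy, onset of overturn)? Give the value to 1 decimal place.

11.1 °C

Neutral buoyancy requires Δρ = 0, i.e. −α(T_deep − T_surf′) + β(S_deep − S_surf) = 0.
T_surf′ = T_deep − (β/α)·ΔS = 12.5 − (8.1 × 10⁻⁴/1.4 × 10⁻⁴)·(+0.24) = 11.111 °C.
Cooling required: 13.8 − (11.111) = 2.689 °C.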